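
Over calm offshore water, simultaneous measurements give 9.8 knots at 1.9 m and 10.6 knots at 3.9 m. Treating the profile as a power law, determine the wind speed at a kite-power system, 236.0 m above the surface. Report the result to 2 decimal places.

First find α: α = ln(V₂/V₁)/ln(z₂/z₁) = ln(10.6/9.8)/ln(3.9/1.9) = 0.07847/0.71912 = 0.1091
Extrapolate from 3.9 m to 236.0 m: V₃ = 10.6 × (236.0/3.9)^0.1091 = 10.6 × 1.5647 = 16.5861 knots

16.59 knots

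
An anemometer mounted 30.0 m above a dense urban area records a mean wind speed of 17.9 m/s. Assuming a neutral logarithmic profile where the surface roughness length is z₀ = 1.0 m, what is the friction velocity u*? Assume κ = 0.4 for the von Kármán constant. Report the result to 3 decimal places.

u* ≈ 2.105 m/s

Log law: V(z) = (u*/κ) · ln(z/z₀) ⇒ u* = κ · V / ln(z/z₀)
u* = 0.4 × 17.9 / ln(30.0/1.0) = 0.4 × 17.9 / 3.4012
   = 7.1600 / 3.4012 = 2.1051 m/s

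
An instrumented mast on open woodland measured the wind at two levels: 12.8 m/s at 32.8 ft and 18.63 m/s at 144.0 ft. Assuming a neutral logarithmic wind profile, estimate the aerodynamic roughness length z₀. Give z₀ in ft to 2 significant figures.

Log law: V(z) ∝ ln(z/z₀). With r = V₁/V₂ = 12.8/18.63 = 0.68706,
r · ln(z₂/z₀) = ln(z₁/z₀) ⇒ ln z₀ = (ln z₁ − r·ln z₂)/(1 − r)
ln z₀ = (3.49043 − 0.68706×4.96981) / 0.31294 = 0.2424
z₀ = exp(0.2424) = 1.274 ft

z₀ ≈ 1.3 ft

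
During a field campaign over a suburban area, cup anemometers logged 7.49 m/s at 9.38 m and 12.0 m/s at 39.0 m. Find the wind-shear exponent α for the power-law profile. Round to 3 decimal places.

Power law: V₂/V₁ = (z₂/z₁)^α ⇒ α = ln(V₂/V₁) / ln(z₂/z₁)
α = ln(12.0/7.49) / ln(39.0/9.38) = ln(1.6021) / ln(4.1578)
  = 0.47134 / 1.42498 = 0.33077

α ≈ 0.331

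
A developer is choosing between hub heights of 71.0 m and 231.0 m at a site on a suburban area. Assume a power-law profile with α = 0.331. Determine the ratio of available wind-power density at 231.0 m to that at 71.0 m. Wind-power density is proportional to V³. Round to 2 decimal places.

Speed ratio: V_B/V_A = (z_B/z_A)^α = (231.0/71.0)^0.331 = (3.2535)^0.331 = 1.47771
Power-density ratio: P_B/P_A = (V_B/V_A)³ = (1.47771)³ = 3.22676

3.23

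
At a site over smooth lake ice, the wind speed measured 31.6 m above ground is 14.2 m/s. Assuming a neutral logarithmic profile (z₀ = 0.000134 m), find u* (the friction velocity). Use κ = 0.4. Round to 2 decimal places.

Log law: V(z) = (u*/κ) · ln(z/z₀) ⇒ u* = κ · V / ln(z/z₀)
u* = 0.4 × 14.2 / ln(31.6/0.000134) = 0.4 × 14.2 / 12.3708
   = 5.6800 / 12.3708 = 0.4591 m/s

u* ≈ 0.46 m/s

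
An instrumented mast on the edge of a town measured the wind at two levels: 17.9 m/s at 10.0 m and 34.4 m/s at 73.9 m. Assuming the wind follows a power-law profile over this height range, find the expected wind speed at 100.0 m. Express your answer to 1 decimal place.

First find α: α = ln(V₂/V₁)/ln(z₂/z₁) = ln(34.4/17.9)/ln(73.9/10.0) = 0.65326/2.00013 = 0.3266
Extrapolate from 73.9 m to 100.0 m: V₃ = 34.4 × (100.0/73.9)^0.3266 = 34.4 × 1.1038 = 37.9717 m/s

38.0 m/s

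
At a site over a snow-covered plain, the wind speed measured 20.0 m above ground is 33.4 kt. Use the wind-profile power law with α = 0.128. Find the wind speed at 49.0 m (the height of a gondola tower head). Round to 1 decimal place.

37.5 kt

Power-law profile: V₂ = V₁ · (z₂/z₁)^α
V₂ = 33.4 × (49.0/20.0)^0.128 = 33.4 × (2.4500)^0.128
    = 33.4 × 1.1215 = 37.4593 kt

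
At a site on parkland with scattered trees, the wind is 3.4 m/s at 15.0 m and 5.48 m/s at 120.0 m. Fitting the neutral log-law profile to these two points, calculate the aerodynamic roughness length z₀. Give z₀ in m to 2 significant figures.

z₀ ≈ 0.50 m

Log law: V(z) ∝ ln(z/z₀). With r = V₁/V₂ = 3.4/5.48 = 0.62044,
r · ln(z₂/z₀) = ln(z₁/z₀) ⇒ ln z₀ = (ln z₁ − r·ln z₂)/(1 − r)
ln z₀ = (2.70805 − 0.62044×4.78749) / 0.37956 = -0.6910
z₀ = exp(-0.6910) = 0.5011 m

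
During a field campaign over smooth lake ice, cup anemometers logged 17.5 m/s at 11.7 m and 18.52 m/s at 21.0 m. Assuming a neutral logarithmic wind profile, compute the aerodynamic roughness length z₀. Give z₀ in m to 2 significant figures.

z₀ ≈ 0.00051 m

Log law: V(z) ∝ ln(z/z₀). With r = V₁/V₂ = 17.5/18.52 = 0.94492,
r · ln(z₂/z₀) = ln(z₁/z₀) ⇒ ln z₀ = (ln z₁ − r·ln z₂)/(1 − r)
ln z₀ = (2.45959 − 0.94492×3.04452) / 0.05508 = -7.5760
z₀ = exp(-7.5760) = 0.0005126 m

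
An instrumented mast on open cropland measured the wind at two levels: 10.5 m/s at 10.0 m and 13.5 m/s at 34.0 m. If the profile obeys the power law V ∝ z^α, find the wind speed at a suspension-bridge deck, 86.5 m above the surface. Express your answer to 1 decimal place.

First find α: α = ln(V₂/V₁)/ln(z₂/z₁) = ln(13.5/10.5)/ln(34.0/10.0) = 0.25131/1.22378 = 0.2054
Extrapolate from 34.0 m to 86.5 m: V₃ = 13.5 × (86.5/34.0)^0.2054 = 13.5 × 1.2114 = 16.3537 m/s

16.4 m/s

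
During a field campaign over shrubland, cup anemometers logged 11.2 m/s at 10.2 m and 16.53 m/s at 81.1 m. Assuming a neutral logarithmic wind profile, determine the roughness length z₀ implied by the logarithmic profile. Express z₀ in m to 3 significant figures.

z₀ ≈ 0.131 m

Log law: V(z) ∝ ln(z/z₀). With r = V₁/V₂ = 11.2/16.53 = 0.67756,
r · ln(z₂/z₀) = ln(z₁/z₀) ⇒ ln z₀ = (ln z₁ − r·ln z₂)/(1 − r)
ln z₀ = (2.32239 − 0.67756×4.39568) / 0.32244 = -2.0343
z₀ = exp(-2.0343) = 0.1308 m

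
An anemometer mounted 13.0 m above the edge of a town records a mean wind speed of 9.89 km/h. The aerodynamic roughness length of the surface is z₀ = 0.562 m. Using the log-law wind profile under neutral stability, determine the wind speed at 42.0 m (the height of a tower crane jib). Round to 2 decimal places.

13.58 km/h

Log law: V(z) ∝ ln(z/z₀), so V₂/V₁ = ln(z₂/z₀) / ln(z₁/z₀).
ln(42.0/0.562) = 4.3139, ln(13.0/0.562) = 3.1412
V₂ = 9.89 × 4.3139/3.1412 = 9.89 × 1.3733 = 13.5823 km/h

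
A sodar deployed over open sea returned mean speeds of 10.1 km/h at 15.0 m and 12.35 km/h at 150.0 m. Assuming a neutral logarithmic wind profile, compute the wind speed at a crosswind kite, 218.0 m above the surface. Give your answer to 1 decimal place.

12.7 km/h

Log law: V ∝ ln(z/z₀). From the pair, with r = V₁/V₂ = 0.81781,
ln z₀ = (ln z₁ − r·ln z₂)/(1 − r) = (2.7081 − 0.81781×5.0106)/0.18219 = -7.6280 → z₀ = 0.0004866 m
V₃ = V₁ · ln(z₃/z₀)/ln(z₁/z₀) = 10.1 × 13.0125/10.3360 = 12.7153 km/h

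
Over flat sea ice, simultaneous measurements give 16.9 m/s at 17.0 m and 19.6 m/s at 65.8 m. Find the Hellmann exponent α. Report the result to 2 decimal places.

Power law: V₂/V₁ = (z₂/z₁)^α ⇒ α = ln(V₂/V₁) / ln(z₂/z₁)
α = ln(19.6/16.9) / ln(65.8/17.0) = ln(1.1598) / ln(3.8706)
  = 0.14822 / 1.35341 = 0.10951

α ≈ 0.11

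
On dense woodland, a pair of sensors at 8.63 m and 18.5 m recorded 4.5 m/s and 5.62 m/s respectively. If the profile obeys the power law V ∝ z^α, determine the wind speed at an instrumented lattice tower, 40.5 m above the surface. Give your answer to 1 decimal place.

First find α: α = ln(V₂/V₁)/ln(z₂/z₁) = ln(5.62/4.5)/ln(18.5/8.63) = 0.22225/0.76253 = 0.2915
Extrapolate from 18.5 m to 40.5 m: V₃ = 5.62 × (40.5/18.5)^0.2915 = 5.62 × 1.2566 = 7.0619 m/s

7.1 m/s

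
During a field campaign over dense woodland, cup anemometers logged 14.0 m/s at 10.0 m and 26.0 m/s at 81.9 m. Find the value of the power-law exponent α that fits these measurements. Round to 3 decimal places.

α ≈ 0.294

Power law: V₂/V₁ = (z₂/z₁)^α ⇒ α = ln(V₂/V₁) / ln(z₂/z₁)
α = ln(26.0/14.0) / ln(81.9/10.0) = ln(1.8571) / ln(8.1900)
  = 0.61904 / 2.10291 = 0.29437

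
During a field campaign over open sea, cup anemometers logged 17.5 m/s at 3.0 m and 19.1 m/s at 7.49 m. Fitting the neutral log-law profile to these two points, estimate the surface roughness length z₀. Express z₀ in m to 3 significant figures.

z₀ ≈ 0.000135 m

Log law: V(z) ∝ ln(z/z₀). With r = V₁/V₂ = 17.5/19.1 = 0.91623,
r · ln(z₂/z₀) = ln(z₁/z₀) ⇒ ln z₀ = (ln z₁ − r·ln z₂)/(1 − r)
ln z₀ = (1.09861 − 0.91623×2.01357) / 0.08377 = -8.9087
z₀ = exp(-8.9087) = 0.0001352 m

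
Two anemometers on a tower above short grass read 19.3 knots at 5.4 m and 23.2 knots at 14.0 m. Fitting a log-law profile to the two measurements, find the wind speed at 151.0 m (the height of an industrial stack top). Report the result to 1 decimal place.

Log law: V ∝ ln(z/z₀). From the pair, with r = V₁/V₂ = 0.83190,
ln z₀ = (ln z₁ − r·ln z₂)/(1 − r) = (1.6864 − 0.83190×2.6391)/0.16810 = -3.0280 → z₀ = 0.04841 m
V₃ = V₁ · ln(z₃/z₀)/ln(z₁/z₀) = 19.3 × 8.0453/4.7144 = 32.9360 knots

32.9 knots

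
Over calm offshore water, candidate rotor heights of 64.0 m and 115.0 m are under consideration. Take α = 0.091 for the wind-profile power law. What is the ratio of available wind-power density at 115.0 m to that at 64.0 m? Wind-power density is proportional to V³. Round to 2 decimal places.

Speed ratio: V_B/V_A = (z_B/z_A)^α = (115.0/64.0)^0.091 = (1.7969)^0.091 = 1.05478
Power-density ratio: P_B/P_A = (V_B/V_A)³ = (1.05478)³ = 1.17350

1.17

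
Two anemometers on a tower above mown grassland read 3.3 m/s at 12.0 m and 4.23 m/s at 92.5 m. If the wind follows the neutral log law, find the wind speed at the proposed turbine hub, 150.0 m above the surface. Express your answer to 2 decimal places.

4.45 m/s

Log law: V ∝ ln(z/z₀). From the pair, with r = V₁/V₂ = 0.78014,
ln z₀ = (ln z₁ − r·ln z₂)/(1 − r) = (2.4849 − 0.78014×4.5272)/0.21986 = -4.7620 → z₀ = 0.008549 m
V₃ = V₁ · ln(z₃/z₀)/ln(z₁/z₀) = 3.3 × 9.7726/7.2469 = 4.4501 m/s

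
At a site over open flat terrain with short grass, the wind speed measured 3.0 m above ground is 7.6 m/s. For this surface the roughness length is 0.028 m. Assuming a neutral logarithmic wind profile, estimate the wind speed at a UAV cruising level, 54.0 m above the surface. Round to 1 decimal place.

Log law: V(z) ∝ ln(z/z₀), so V₂/V₁ = ln(z₂/z₀) / ln(z₁/z₀).
ln(54.0/0.028) = 7.5645, ln(3.0/0.028) = 4.6742
V₂ = 7.6 × 7.5645/4.6742 = 7.6 × 1.6184 = 12.2996 m/s

12.3 m/s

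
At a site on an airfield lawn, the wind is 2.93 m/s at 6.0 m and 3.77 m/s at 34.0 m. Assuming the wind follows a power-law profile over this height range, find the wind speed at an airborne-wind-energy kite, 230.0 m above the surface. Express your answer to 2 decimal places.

4.98 m/s

First find α: α = ln(V₂/V₁)/ln(z₂/z₁) = ln(3.77/2.93)/ln(34.0/6.0) = 0.25207/1.73460 = 0.1453
Extrapolate from 34.0 m to 230.0 m: V₃ = 3.77 × (230.0/34.0)^0.1453 = 3.77 × 1.3202 = 4.9773 m/s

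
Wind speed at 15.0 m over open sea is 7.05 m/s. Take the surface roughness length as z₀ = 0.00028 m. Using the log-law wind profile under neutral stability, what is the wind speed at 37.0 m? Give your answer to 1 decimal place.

Log law: V(z) ∝ ln(z/z₀), so V₂/V₁ = ln(z₂/z₀) / ln(z₁/z₀).
ln(37.0/0.00028) = 11.7916, ln(15.0/0.00028) = 10.8888
V₂ = 7.05 × 11.7916/10.8888 = 7.05 × 1.0829 = 7.6346 m/s

7.6 m/s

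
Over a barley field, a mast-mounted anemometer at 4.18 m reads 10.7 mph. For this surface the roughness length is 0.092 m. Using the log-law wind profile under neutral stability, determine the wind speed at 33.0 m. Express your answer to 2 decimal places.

16.49 mph

Log law: V(z) ∝ ln(z/z₀), so V₂/V₁ = ln(z₂/z₀) / ln(z₁/z₀).
ln(33.0/0.092) = 5.8825, ln(4.18/0.092) = 3.8163
V₂ = 10.7 × 5.8825/3.8163 = 10.7 × 1.5414 = 16.4932 mph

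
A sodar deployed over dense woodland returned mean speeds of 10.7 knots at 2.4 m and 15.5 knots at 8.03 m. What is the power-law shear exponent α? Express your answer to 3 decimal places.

Power law: V₂/V₁ = (z₂/z₁)^α ⇒ α = ln(V₂/V₁) / ln(z₂/z₁)
α = ln(15.5/10.7) / ln(8.03/2.4) = ln(1.4486) / ln(3.3458)
  = 0.37060 / 1.20772 = 0.30686

α ≈ 0.307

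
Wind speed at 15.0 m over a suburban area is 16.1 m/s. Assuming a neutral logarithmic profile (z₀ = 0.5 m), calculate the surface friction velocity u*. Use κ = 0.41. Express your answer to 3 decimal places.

u* ≈ 1.941 m/s

Log law: V(z) = (u*/κ) · ln(z/z₀) ⇒ u* = κ · V / ln(z/z₀)
u* = 0.41 × 16.1 / ln(15.0/0.5) = 0.41 × 16.1 / 3.4012
   = 6.6010 / 3.4012 = 1.9408 m/s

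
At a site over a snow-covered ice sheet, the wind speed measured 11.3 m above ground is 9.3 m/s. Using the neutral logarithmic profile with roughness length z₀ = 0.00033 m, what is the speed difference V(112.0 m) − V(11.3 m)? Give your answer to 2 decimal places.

Log law: V₂ = V₁ · ln(z₂/z₀)/ln(z₁/z₀) = 9.3 × 12.7349/10.4412 = 11.3430 m/s
ΔV = 11.3430 − 9.3 = 2.0430 m/s

2.04 m/s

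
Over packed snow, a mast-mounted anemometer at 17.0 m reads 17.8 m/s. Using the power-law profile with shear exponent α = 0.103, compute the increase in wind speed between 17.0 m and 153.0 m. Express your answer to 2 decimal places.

4.52 m/s

Power law: V₂ = V₁ · (z₂/z₁)^α = 17.8 × (9.0000)^0.103 = 22.3207 m/s
ΔV = 22.3207 − 17.8 = 4.5207 m/s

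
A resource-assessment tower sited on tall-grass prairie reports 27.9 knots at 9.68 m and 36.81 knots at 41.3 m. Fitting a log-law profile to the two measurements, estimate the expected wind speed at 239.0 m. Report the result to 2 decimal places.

Log law: V ∝ ln(z/z₀). From the pair, with r = V₁/V₂ = 0.75795,
ln z₀ = (ln z₁ − r·ln z₂)/(1 − r) = (2.2701 − 0.75795×3.7209)/0.24205 = -2.2728 → z₀ = 0.1030 m
V₃ = V₁ · ln(z₃/z₀)/ln(z₁/z₀) = 27.9 × 7.7493/4.5429 = 47.5919 knots

47.59 knots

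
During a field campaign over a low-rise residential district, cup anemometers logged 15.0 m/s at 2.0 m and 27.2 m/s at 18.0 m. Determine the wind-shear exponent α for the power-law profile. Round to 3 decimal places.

α ≈ 0.271

Power law: V₂/V₁ = (z₂/z₁)^α ⇒ α = ln(V₂/V₁) / ln(z₂/z₁)
α = ln(27.2/15.0) / ln(18.0/2.0) = ln(1.8133) / ln(9.0000)
  = 0.59517 / 2.19722 = 0.27087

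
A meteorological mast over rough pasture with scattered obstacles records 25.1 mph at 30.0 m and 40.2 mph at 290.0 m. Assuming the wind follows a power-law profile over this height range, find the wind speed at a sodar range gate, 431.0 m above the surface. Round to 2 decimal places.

First find α: α = ln(V₂/V₁)/ln(z₂/z₁) = ln(40.2/25.1)/ln(290.0/30.0) = 0.47100/2.26868 = 0.2076
Extrapolate from 290.0 m to 431.0 m: V₃ = 40.2 × (431.0/290.0)^0.2076 = 40.2 × 1.0857 = 43.6467 mph

43.65 mph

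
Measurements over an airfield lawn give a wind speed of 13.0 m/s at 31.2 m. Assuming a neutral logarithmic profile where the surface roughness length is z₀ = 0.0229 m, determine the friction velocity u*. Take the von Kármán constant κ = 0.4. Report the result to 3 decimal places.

Log law: V(z) = (u*/κ) · ln(z/z₀) ⇒ u* = κ · V / ln(z/z₀)
u* = 0.4 × 13.0 / ln(31.2/0.0229) = 0.4 × 13.0 / 7.2170
   = 5.2000 / 7.2170 = 0.7205 m/s

u* ≈ 0.721 m/s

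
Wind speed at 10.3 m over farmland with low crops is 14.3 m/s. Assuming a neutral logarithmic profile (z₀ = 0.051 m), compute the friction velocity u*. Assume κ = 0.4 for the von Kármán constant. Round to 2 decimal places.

Log law: V(z) = (u*/κ) · ln(z/z₀) ⇒ u* = κ · V / ln(z/z₀)
u* = 0.4 × 14.3 / ln(10.3/0.051) = 0.4 × 14.3 / 5.3081
   = 5.7200 / 5.3081 = 1.0776 m/s

u* ≈ 1.08 m/s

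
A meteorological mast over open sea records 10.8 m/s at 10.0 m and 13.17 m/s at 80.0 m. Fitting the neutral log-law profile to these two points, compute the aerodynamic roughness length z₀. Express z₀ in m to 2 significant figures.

z₀ ≈ 0.00077 m

Log law: V(z) ∝ ln(z/z₀). With r = V₁/V₂ = 10.8/13.17 = 0.82005,
r · ln(z₂/z₀) = ln(z₁/z₀) ⇒ ln z₀ = (ln z₁ − r·ln z₂)/(1 − r)
ln z₀ = (2.30259 − 0.82005×4.38203) / 0.17995 = -7.1734
z₀ = exp(-7.1734) = 0.0007667 m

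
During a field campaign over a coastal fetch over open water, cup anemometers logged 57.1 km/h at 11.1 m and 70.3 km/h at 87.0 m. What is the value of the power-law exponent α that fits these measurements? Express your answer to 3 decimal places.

Power law: V₂/V₁ = (z₂/z₁)^α ⇒ α = ln(V₂/V₁) / ln(z₂/z₁)
α = ln(70.3/57.1) / ln(87.0/11.1) = ln(1.2312) / ln(7.8378)
  = 0.20797 / 2.05896 = 0.10101

α ≈ 0.101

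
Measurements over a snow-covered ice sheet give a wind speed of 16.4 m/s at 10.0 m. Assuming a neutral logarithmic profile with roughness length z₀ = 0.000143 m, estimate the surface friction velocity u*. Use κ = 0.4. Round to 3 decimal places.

u* ≈ 0.588 m/s

Log law: V(z) = (u*/κ) · ln(z/z₀) ⇒ u* = κ · V / ln(z/z₀)
u* = 0.4 × 16.4 / ln(10.0/0.000143) = 0.4 × 16.4 / 11.1553
   = 6.5600 / 11.1553 = 0.5881 m/s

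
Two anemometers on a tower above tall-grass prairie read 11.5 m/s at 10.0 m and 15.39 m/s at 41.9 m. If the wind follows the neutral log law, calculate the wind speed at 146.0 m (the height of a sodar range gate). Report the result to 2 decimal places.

Log law: V ∝ ln(z/z₀). From the pair, with r = V₁/V₂ = 0.74724,
ln z₀ = (ln z₁ − r·ln z₂)/(1 − r) = (2.3026 − 0.74724×3.7353)/0.25276 = -1.9329 → z₀ = 0.1447 m
V₃ = V₁ · ln(z₃/z₀)/ln(z₁/z₀) = 11.5 × 6.9165/4.2355 = 18.7794 m/s

18.78 m/s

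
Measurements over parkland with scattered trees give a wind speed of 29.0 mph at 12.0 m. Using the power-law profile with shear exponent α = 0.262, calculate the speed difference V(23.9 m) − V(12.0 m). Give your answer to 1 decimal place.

5.7 mph

Power law: V₂ = V₁ · (z₂/z₁)^α = 29.0 × (1.9917)^0.262 = 34.7370 mph
ΔV = 34.7370 − 29.0 = 5.7370 mph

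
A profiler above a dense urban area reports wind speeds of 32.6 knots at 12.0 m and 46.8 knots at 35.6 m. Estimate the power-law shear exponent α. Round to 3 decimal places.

α ≈ 0.332

Power law: V₂/V₁ = (z₂/z₁)^α ⇒ α = ln(V₂/V₁) / ln(z₂/z₁)
α = ln(46.8/32.6) / ln(35.6/12.0) = ln(1.4356) / ln(2.9667)
  = 0.36157 / 1.08744 = 0.33250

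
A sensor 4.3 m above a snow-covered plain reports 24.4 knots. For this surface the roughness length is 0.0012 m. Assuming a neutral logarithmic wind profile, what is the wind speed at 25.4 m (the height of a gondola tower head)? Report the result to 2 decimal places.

Log law: V(z) ∝ ln(z/z₀), so V₂/V₁ = ln(z₂/z₀) / ln(z₁/z₀).
ln(25.4/0.0012) = 9.9602, ln(4.3/0.0012) = 8.1840
V₂ = 24.4 × 9.9602/8.1840 = 24.4 × 1.2170 = 29.6954 knots

29.70 knots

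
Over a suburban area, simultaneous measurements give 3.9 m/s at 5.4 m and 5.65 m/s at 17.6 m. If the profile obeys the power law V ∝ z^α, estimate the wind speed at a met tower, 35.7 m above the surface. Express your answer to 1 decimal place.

7.1 m/s

First find α: α = ln(V₂/V₁)/ln(z₂/z₁) = ln(5.65/3.9)/ln(17.6/5.4) = 0.37068/1.18150 = 0.3137
Extrapolate from 17.6 m to 35.7 m: V₃ = 5.65 × (35.7/17.6)^0.3137 = 5.65 × 1.2484 = 7.0537 m/s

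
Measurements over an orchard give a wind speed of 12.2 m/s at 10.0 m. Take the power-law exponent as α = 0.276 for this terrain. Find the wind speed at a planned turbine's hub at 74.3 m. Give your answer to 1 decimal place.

21.2 m/s

Power-law profile: V₂ = V₁ · (z₂/z₁)^α
V₂ = 12.2 × (74.3/10.0)^0.276 = 12.2 × (7.4300)^0.276
    = 12.2 × 1.7394 = 21.2204 m/s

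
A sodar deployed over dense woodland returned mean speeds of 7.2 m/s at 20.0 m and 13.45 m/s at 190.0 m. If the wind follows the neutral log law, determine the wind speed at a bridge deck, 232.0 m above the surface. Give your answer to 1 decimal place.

14.0 m/s

Log law: V ∝ ln(z/z₀). From the pair, with r = V₁/V₂ = 0.53532,
ln z₀ = (ln z₁ − r·ln z₂)/(1 − r) = (2.9957 − 0.53532×5.2470)/0.46468 = 0.4022 → z₀ = 1.495 m
V₃ = V₁ · ln(z₃/z₀)/ln(z₁/z₀) = 7.2 × 5.0445/2.5935 = 14.0044 m/s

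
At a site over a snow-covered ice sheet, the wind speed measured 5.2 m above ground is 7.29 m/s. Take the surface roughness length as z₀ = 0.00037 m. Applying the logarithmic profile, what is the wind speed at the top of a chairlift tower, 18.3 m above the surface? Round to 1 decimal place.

Log law: V(z) ∝ ln(z/z₀), so V₂/V₁ = ln(z₂/z₀) / ln(z₁/z₀).
ln(18.3/0.00037) = 10.8089, ln(5.2/0.00037) = 9.5507
V₂ = 7.29 × 10.8089/9.5507 = 7.29 × 1.1317 = 8.2504 m/s

8.3 m/s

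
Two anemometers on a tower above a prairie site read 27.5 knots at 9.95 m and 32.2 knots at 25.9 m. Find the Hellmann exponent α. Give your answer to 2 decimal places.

Power law: V₂/V₁ = (z₂/z₁)^α ⇒ α = ln(V₂/V₁) / ln(z₂/z₁)
α = ln(32.2/27.5) / ln(25.9/9.95) = ln(1.1709) / ln(2.6030)
  = 0.15778 / 0.95667 = 0.16493

α ≈ 0.16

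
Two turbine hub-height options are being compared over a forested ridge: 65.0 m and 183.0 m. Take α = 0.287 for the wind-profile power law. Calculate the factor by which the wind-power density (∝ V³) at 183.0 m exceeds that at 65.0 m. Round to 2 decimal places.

2.44

Speed ratio: V_B/V_A = (z_B/z_A)^α = (183.0/65.0)^0.287 = (2.8154)^0.287 = 1.34591
Power-density ratio: P_B/P_A = (V_B/V_A)³ = (1.34591)³ = 2.43810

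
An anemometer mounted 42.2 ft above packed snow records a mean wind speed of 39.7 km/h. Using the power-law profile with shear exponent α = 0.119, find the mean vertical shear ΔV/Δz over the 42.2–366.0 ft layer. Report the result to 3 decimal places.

0.036 km/h/ft

Power law: V₂ = V₁ · (z₂/z₁)^α = 39.7 × (8.6730)^0.119 = 51.3372 km/h
ΔV/Δz = (51.3372 − 39.7)/(366.0 − 42.2) = 11.6372/323.8000 = 0.03594 km/h/ft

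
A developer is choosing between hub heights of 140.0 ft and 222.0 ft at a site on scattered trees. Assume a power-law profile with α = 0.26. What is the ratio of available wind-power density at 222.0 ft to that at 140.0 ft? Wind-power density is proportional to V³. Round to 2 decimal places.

1.43

Speed ratio: V_B/V_A = (z_B/z_A)^α = (222.0/140.0)^0.26 = (1.5857)^0.26 = 1.12735
Power-density ratio: P_B/P_A = (V_B/V_A)³ = (1.12735)³ = 1.43277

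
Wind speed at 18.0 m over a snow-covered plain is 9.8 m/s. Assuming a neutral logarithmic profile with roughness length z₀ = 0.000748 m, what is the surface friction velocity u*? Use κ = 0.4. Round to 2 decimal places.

u* ≈ 0.39 m/s

Log law: V(z) = (u*/κ) · ln(z/z₀) ⇒ u* = κ · V / ln(z/z₀)
u* = 0.4 × 9.8 / ln(18.0/0.000748) = 0.4 × 9.8 / 10.0885
   = 3.9200 / 10.0885 = 0.3886 m/s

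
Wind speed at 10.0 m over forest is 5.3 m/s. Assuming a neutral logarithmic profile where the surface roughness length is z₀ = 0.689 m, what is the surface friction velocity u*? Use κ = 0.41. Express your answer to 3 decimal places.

Log law: V(z) = (u*/κ) · ln(z/z₀) ⇒ u* = κ · V / ln(z/z₀)
u* = 0.41 × 5.3 / ln(10.0/0.689) = 0.41 × 5.3 / 2.6751
   = 2.1730 / 2.6751 = 0.8123 m/s

u* ≈ 0.812 m/s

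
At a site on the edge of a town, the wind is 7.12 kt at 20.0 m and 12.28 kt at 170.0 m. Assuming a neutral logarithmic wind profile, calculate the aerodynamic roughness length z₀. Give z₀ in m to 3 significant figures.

z₀ ≈ 1.04 m

Log law: V(z) ∝ ln(z/z₀). With r = V₁/V₂ = 7.12/12.28 = 0.57980,
r · ln(z₂/z₀) = ln(z₁/z₀) ⇒ ln z₀ = (ln z₁ − r·ln z₂)/(1 − r)
ln z₀ = (2.99573 − 0.57980×5.13580) / 0.42020 = 0.0428
z₀ = exp(0.0428) = 1.044 m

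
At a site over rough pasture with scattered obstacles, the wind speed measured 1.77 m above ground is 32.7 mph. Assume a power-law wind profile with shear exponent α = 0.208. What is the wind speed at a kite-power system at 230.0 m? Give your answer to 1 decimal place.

90.0 mph

Power-law profile: V₂ = V₁ · (z₂/z₁)^α
V₂ = 32.7 × (230.0/1.77)^0.208 = 32.7 × (129.9435)^0.208
    = 32.7 × 2.7521 = 89.9930 mph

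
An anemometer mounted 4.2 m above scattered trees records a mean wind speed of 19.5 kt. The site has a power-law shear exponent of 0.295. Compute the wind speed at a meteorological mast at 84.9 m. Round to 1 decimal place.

Power-law profile: V₂ = V₁ · (z₂/z₁)^α
V₂ = 19.5 × (84.9/4.2)^0.295 = 19.5 × (20.2143)^0.295
    = 19.5 × 2.4276 = 47.3373 kt

47.3 kt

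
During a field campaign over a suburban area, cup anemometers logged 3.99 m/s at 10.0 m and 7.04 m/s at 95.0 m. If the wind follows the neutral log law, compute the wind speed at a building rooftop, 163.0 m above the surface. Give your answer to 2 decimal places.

7.77 m/s

Log law: V ∝ ln(z/z₀). From the pair, with r = V₁/V₂ = 0.56676,
ln z₀ = (ln z₁ − r·ln z₂)/(1 − r) = (2.3026 − 0.56676×4.5539)/0.43324 = -0.6425 → z₀ = 0.5260 m
V₃ = V₁ · ln(z₃/z₀)/ln(z₁/z₀) = 3.99 × 5.7363/2.9451 = 7.7714 m/s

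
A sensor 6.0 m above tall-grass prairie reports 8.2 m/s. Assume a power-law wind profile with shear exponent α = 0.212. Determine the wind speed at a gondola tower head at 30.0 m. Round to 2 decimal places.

Power-law profile: V₂ = V₁ · (z₂/z₁)^α
V₂ = 8.2 × (30.0/6.0)^0.212 = 8.2 × (5.0000)^0.212
    = 8.2 × 1.4066 = 11.5344 m/s

11.53 m/s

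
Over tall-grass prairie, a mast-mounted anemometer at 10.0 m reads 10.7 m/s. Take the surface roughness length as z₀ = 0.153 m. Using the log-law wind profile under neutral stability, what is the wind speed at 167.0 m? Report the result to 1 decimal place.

17.9 m/s

Log law: V(z) ∝ ln(z/z₀), so V₂/V₁ = ln(z₂/z₀) / ln(z₁/z₀).
ln(167.0/0.153) = 6.9953, ln(10.0/0.153) = 4.1799
V₂ = 10.7 × 6.9953/4.1799 = 10.7 × 1.6736 = 17.9071 m/s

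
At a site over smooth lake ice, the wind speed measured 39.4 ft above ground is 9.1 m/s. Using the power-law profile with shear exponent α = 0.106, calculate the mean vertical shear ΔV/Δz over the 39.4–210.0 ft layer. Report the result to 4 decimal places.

0.0104 m/s/ft

Power law: V₂ = V₁ · (z₂/z₁)^α = 9.1 × (5.3299)^0.106 = 10.8661 m/s
ΔV/Δz = (10.8661 − 9.1)/(210.0 − 39.4) = 1.7661/170.6000 = 0.01035 m/s/ft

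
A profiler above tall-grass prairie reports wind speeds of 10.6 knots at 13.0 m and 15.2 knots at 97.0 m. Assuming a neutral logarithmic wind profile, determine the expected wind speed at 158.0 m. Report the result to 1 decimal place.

Log law: V ∝ ln(z/z₀). From the pair, with r = V₁/V₂ = 0.69737,
ln z₀ = (ln z₁ − r·ln z₂)/(1 − r) = (2.5649 − 0.69737×4.5747)/0.30263 = -2.0662 → z₀ = 0.1267 m
V₃ = V₁ · ln(z₃/z₀)/ln(z₁/z₀) = 10.6 × 7.1288/4.6312 = 16.3167 knots

16.3 knots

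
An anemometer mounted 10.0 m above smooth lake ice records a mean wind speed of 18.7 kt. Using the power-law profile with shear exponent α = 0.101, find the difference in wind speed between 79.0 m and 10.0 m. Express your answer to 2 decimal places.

4.34 kt

Power law: V₂ = V₁ · (z₂/z₁)^α = 18.7 × (7.9000)^0.101 = 23.0410 kt
ΔV = 23.0410 − 18.7 = 4.3410 kt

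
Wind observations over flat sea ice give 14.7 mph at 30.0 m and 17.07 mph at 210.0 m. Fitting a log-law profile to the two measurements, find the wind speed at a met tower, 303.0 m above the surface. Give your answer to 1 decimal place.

Log law: V ∝ ln(z/z₀). From the pair, with r = V₁/V₂ = 0.86116,
ln z₀ = (ln z₁ − r·ln z₂)/(1 − r) = (3.4012 − 0.86116×5.3471)/0.13884 = -8.6684 → z₀ = 0.0001719 m
V₃ = V₁ · ln(z₃/z₀)/ln(z₁/z₀) = 14.7 × 14.3821/12.0696 = 17.5165 mph

17.5 mph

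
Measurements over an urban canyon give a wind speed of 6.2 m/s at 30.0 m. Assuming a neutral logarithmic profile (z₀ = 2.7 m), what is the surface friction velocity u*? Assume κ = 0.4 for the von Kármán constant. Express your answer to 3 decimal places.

u* ≈ 1.030 m/s

Log law: V(z) = (u*/κ) · ln(z/z₀) ⇒ u* = κ · V / ln(z/z₀)
u* = 0.4 × 6.2 / ln(30.0/2.7) = 0.4 × 6.2 / 2.4079
   = 2.4800 / 2.4079 = 1.0299 m/s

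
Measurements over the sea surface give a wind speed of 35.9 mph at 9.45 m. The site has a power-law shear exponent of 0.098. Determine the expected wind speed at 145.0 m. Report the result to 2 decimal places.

Power-law profile: V₂ = V₁ · (z₂/z₁)^α
V₂ = 35.9 × (145.0/9.45)^0.098 = 35.9 × (15.3439)^0.098
    = 35.9 × 1.3068 = 46.9155 mph

46.92 mph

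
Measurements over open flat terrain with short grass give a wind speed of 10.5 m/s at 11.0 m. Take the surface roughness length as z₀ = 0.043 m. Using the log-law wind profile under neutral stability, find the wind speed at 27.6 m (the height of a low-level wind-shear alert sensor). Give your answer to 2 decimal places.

Log law: V(z) ∝ ln(z/z₀), so V₂/V₁ = ln(z₂/z₀) / ln(z₁/z₀).
ln(27.6/0.043) = 6.4644, ln(11.0/0.043) = 5.5445
V₂ = 10.5 × 6.4644/5.5445 = 10.5 × 1.1659 = 12.2421 m/s

12.24 m/s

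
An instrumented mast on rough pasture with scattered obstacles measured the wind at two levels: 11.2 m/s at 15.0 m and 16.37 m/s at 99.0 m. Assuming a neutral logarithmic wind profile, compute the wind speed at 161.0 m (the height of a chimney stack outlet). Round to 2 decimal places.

Log law: V ∝ ln(z/z₀). From the pair, with r = V₁/V₂ = 0.68418,
ln z₀ = (ln z₁ − r·ln z₂)/(1 − r) = (2.7081 − 0.68418×4.5951)/0.31582 = -1.3800 → z₀ = 0.2516 m
V₃ = V₁ · ln(z₃/z₀)/ln(z₁/z₀) = 11.2 × 6.4614/4.0880 = 17.7023 m/s

17.70 m/s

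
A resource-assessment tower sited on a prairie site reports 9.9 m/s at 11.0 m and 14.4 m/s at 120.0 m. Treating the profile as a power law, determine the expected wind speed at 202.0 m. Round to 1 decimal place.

First find α: α = ln(V₂/V₁)/ln(z₂/z₁) = ln(14.4/9.9)/ln(120.0/11.0) = 0.37469/2.38960 = 0.1568
Extrapolate from 120.0 m to 202.0 m: V₃ = 14.4 × (202.0/120.0)^0.1568 = 14.4 × 1.0851 = 15.6252 m/s

15.6 m/s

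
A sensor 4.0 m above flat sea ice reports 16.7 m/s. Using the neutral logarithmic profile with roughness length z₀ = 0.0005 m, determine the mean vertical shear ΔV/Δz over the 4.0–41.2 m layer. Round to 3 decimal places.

0.116 m/s/m

Log law: V₂ = V₁ · ln(z₂/z₀)/ln(z₁/z₀) = 16.7 × 11.3193/8.9872 = 21.0336 m/s
ΔV/Δz = (21.0336 − 16.7)/(41.2 − 4.0) = 4.3336/37.2000 = 0.11649 m/s/m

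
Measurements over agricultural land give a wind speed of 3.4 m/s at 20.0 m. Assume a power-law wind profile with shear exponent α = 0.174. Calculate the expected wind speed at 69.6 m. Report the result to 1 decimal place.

4.2 m/s

Power-law profile: V₂ = V₁ · (z₂/z₁)^α
V₂ = 3.4 × (69.6/20.0)^0.174 = 3.4 × (3.4800)^0.174
    = 3.4 × 1.2423 = 4.2239 m/s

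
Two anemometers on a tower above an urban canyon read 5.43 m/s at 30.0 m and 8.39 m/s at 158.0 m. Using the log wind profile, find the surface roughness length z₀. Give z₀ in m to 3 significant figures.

z₀ ≈ 1.42 m

Log law: V(z) ∝ ln(z/z₀). With r = V₁/V₂ = 5.43/8.39 = 0.64720,
r · ln(z₂/z₀) = ln(z₁/z₀) ⇒ ln z₀ = (ln z₁ − r·ln z₂)/(1 − r)
ln z₀ = (3.40120 − 0.64720×5.06260) / 0.35280 = 0.3534
z₀ = exp(0.3534) = 1.424 m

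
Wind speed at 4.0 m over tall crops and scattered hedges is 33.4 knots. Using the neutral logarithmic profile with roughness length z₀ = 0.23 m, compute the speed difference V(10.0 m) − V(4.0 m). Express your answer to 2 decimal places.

10.72 knots

Log law: V₂ = V₁ · ln(z₂/z₀)/ln(z₁/z₀) = 33.4 × 3.7723/2.8560 = 44.1158 knots
ΔV = 44.1158 − 33.4 = 10.7158 knots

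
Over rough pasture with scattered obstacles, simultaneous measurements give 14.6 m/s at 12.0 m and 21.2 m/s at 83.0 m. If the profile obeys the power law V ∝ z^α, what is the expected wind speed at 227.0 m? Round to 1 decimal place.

25.7 m/s

First find α: α = ln(V₂/V₁)/ln(z₂/z₁) = ln(21.2/14.6)/ln(83.0/12.0) = 0.37298/1.93393 = 0.1929
Extrapolate from 83.0 m to 227.0 m: V₃ = 21.2 × (227.0/83.0)^0.1929 = 21.2 × 1.2141 = 25.7398 m/s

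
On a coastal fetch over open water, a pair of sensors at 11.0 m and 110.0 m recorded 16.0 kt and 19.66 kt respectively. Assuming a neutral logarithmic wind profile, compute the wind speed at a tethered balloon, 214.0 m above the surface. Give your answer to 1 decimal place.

Log law: V ∝ ln(z/z₀). From the pair, with r = V₁/V₂ = 0.81384,
ln z₀ = (ln z₁ − r·ln z₂)/(1 − r) = (2.3979 − 0.81384×4.7005)/0.18616 = -7.6681 → z₀ = 0.0004675 m
V₃ = V₁ · ln(z₃/z₀)/ln(z₁/z₀) = 16.0 × 13.0340/10.0659 = 20.7178 kt

20.7 kt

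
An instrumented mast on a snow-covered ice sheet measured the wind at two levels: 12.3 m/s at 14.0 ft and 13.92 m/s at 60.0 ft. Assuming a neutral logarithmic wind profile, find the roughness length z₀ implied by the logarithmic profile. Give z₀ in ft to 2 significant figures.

z₀ ≈ 0.00022 ft

Log law: V(z) ∝ ln(z/z₀). With r = V₁/V₂ = 12.3/13.92 = 0.88362,
r · ln(z₂/z₀) = ln(z₁/z₀) ⇒ ln z₀ = (ln z₁ − r·ln z₂)/(1 − r)
ln z₀ = (2.63906 − 0.88362×4.09434) / 0.11638 = -8.4103
z₀ = exp(-8.4103) = 0.0002226 ft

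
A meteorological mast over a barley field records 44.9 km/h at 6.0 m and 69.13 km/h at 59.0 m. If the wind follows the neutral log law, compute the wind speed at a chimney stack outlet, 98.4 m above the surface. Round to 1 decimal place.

Log law: V ∝ ln(z/z₀). From the pair, with r = V₁/V₂ = 0.64950,
ln z₀ = (ln z₁ − r·ln z₂)/(1 − r) = (1.7918 − 0.64950×4.0775)/0.35050 = -2.4440 → z₀ = 0.08682 m
V₃ = V₁ · ln(z₃/z₀)/ln(z₁/z₀) = 44.9 × 7.0330/4.2357 = 74.5521 km/h

74.6 km/h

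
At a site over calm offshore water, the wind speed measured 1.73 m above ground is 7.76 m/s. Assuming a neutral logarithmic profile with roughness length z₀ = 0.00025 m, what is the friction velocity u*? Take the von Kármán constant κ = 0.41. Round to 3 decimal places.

u* ≈ 0.360 m/s

Log law: V(z) = (u*/κ) · ln(z/z₀) ⇒ u* = κ · V / ln(z/z₀)
u* = 0.41 × 7.76 / ln(1.73/0.00025) = 0.41 × 7.76 / 8.8422
   = 3.1816 / 8.8422 = 0.3598 m/s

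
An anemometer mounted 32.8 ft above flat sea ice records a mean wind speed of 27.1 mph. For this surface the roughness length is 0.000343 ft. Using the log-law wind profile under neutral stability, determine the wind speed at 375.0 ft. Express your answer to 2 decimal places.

32.86 mph

Log law: V(z) ∝ ln(z/z₀), so V₂/V₁ = ln(z₂/z₀) / ln(z₁/z₀).
ln(375.0/0.000343) = 13.9047, ln(32.8/0.000343) = 11.4682
V₂ = 27.1 × 13.9047/11.4682 = 27.1 × 1.2125 = 32.8576 mph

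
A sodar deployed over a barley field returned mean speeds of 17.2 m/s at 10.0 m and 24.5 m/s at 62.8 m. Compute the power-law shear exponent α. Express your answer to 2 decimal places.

α ≈ 0.19

Power law: V₂/V₁ = (z₂/z₁)^α ⇒ α = ln(V₂/V₁) / ln(z₂/z₁)
α = ln(24.5/17.2) / ln(62.8/10.0) = ln(1.4244) / ln(6.2800)
  = 0.35376 / 1.83737 = 0.19254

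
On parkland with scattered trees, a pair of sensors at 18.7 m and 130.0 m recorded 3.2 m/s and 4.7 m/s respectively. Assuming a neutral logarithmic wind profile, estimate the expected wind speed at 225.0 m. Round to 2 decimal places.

Log law: V ∝ ln(z/z₀). From the pair, with r = V₁/V₂ = 0.68085,
ln z₀ = (ln z₁ − r·ln z₂)/(1 − r) = (2.9285 − 0.68085×4.8675)/0.31915 = -1.2080 → z₀ = 0.2988 m
V₃ = V₁ · ln(z₃/z₀)/ln(z₁/z₀) = 3.2 × 6.6241/4.1366 = 5.1244 m/s

5.12 m/s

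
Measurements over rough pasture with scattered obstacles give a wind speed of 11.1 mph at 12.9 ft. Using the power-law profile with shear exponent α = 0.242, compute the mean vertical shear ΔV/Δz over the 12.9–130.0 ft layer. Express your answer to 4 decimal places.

Power law: V₂ = V₁ · (z₂/z₁)^α = 11.1 × (10.0775)^0.242 = 19.4149 mph
ΔV/Δz = (19.4149 − 11.1)/(130.0 − 12.9) = 8.3149/117.1000 = 0.07101 mph/ft

0.0710 mph/ft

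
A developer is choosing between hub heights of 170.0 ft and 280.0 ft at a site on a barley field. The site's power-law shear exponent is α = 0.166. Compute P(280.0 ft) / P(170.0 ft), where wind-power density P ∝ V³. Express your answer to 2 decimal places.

Speed ratio: V_B/V_A = (z_B/z_A)^α = (280.0/170.0)^0.166 = (1.6471)^0.166 = 1.08636
Power-density ratio: P_B/P_A = (V_B/V_A)³ = (1.08636)³ = 1.28210

1.28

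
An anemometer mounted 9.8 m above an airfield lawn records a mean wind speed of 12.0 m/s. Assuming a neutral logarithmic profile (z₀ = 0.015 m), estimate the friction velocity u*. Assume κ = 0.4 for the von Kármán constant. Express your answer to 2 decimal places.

u* ≈ 0.74 m/s

Log law: V(z) = (u*/κ) · ln(z/z₀) ⇒ u* = κ · V / ln(z/z₀)
u* = 0.4 × 12.0 / ln(9.8/0.015) = 0.4 × 12.0 / 6.4821
   = 4.8000 / 6.4821 = 0.7405 m/s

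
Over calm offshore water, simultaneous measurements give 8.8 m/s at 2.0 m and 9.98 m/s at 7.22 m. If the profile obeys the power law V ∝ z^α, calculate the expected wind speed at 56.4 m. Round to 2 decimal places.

12.21 m/s

First find α: α = ln(V₂/V₁)/ln(z₂/z₁) = ln(9.98/8.8)/ln(7.22/2.0) = 0.12583/1.28371 = 0.0980
Extrapolate from 7.22 m to 56.4 m: V₃ = 9.98 × (56.4/7.22)^0.0980 = 9.98 × 1.2232 = 12.2078 m/s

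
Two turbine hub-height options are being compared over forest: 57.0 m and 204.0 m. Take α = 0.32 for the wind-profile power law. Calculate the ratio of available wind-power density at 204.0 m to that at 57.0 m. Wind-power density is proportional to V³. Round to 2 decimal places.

3.40

Speed ratio: V_B/V_A = (z_B/z_A)^α = (204.0/57.0)^0.32 = (3.5789)^0.32 = 1.50384
Power-density ratio: P_B/P_A = (V_B/V_A)³ = (1.50384)³ = 3.40099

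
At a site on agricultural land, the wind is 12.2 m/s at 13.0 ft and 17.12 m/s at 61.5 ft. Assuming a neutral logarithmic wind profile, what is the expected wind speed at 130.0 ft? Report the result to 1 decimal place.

Log law: V ∝ ln(z/z₀). From the pair, with r = V₁/V₂ = 0.71262,
ln z₀ = (ln z₁ − r·ln z₂)/(1 − r) = (2.5649 − 0.71262×4.1190)/0.28738 = -1.2887 → z₀ = 0.2756 ft
V₃ = V₁ · ln(z₃/z₀)/ln(z₁/z₀) = 12.2 × 6.1562/3.8536 = 19.4896 m/s

19.5 m/s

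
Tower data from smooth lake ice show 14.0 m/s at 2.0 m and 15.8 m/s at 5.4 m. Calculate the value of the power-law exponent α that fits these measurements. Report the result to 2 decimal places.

Power law: V₂/V₁ = (z₂/z₁)^α ⇒ α = ln(V₂/V₁) / ln(z₂/z₁)
α = ln(15.8/14.0) / ln(5.4/2.0) = ln(1.1286) / ln(2.7000)
  = 0.12095 / 0.99325 = 0.12177

α ≈ 0.12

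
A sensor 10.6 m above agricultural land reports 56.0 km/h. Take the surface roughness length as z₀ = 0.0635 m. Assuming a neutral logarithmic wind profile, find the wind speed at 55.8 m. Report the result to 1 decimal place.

Log law: V(z) ∝ ln(z/z₀), so V₂/V₁ = ln(z₂/z₀) / ln(z₁/z₀).
ln(55.8/0.0635) = 6.7785, ln(10.6/0.0635) = 5.1176
V₂ = 56.0 × 6.7785/5.1176 = 56.0 × 1.3246 = 74.1749 km/h

74.2 km/h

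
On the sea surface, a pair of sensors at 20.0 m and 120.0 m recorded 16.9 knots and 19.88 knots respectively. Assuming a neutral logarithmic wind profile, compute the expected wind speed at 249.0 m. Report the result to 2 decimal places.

Log law: V ∝ ln(z/z₀). From the pair, with r = V₁/V₂ = 0.85010,
ln z₀ = (ln z₁ − r·ln z₂)/(1 − r) = (2.9957 − 0.85010×4.7875)/0.14990 = -7.1656 → z₀ = 0.0007727 m
V₃ = V₁ · ln(z₃/z₀)/ln(z₁/z₀) = 16.9 × 12.6830/10.1613 = 21.0940 knots

21.09 knots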